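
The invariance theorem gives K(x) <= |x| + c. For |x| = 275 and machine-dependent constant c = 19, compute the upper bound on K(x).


K(x) <= |x| + c = 275 + 19 = 294

294


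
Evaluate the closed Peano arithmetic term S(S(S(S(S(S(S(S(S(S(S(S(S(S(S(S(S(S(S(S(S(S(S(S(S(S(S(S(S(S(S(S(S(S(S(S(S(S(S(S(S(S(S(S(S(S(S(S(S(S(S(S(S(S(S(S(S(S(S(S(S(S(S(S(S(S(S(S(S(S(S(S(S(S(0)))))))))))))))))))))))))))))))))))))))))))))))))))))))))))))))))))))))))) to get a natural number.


Counting successors applied to 0:
74 applications of S to 0 = 74

74


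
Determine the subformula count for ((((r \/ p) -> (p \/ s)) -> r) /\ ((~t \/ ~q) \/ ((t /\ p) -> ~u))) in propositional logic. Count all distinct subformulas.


Formula: ((((r \/ p) -> (p \/ s)) -> r) /\ ((~t \/ ~q) \/ ((t /\ p) -> ~u)))
Subformulas found:
  1. r
  2. q
  3. u
  4. s
  5. t
  6. p
  7. ~t
  8. ~u
  9. ~q
  10. (r \/ p)
  11. (p \/ s)
  12. (t /\ p)
  13. (~t \/ ~q)
  14. ((t /\ p) -> ~u)
  15. ((r \/ p) -> (p \/ s))
  16. (((r \/ p) -> (p \/ s)) -> r)
  17. ((~t \/ ~q) \/ ((t /\ p) -> ~u))
  18. ((((r \/ p) -> (p \/ s)) -> r) /\ ((~t \/ ~q) \/ ((t /\ p) -> ~u)))
Total distinct subformulas = 18

18


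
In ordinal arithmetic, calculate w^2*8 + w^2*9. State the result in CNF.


Ordinal addition w^2*8 + w^2*9:
Both terms have the same exponent 2.
w^e*c + w^e*d = w^e*(c+d).
Result = w^2*(8+9) = w^2*17

w^2*17


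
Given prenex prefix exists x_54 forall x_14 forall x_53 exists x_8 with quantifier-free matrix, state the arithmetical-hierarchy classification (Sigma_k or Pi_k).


Leading quantifier is exists, so the class is Sigma.
Number of quantifier blocks = alternations + 1 = 2 + 1 = 3.
Classification: Sigma_3

Sigma_3


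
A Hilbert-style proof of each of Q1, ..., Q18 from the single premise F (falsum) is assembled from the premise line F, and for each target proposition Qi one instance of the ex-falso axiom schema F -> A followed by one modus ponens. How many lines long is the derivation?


Ex falso, line by line:
- 1 premise line (F)
- 18 targets, each needing 1 axiom instance (F -> Qi) + 1 MP = 2 lines: 2 * 18 = 36
Total = 1 + 36 = 37 lines.

37


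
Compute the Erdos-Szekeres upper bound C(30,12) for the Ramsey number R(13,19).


R(13,19) <= C(13+19-2, 13-1) = C(30, 12)
C(30, 12) = 30! / (12! * 18!)
= 86493225

86493225


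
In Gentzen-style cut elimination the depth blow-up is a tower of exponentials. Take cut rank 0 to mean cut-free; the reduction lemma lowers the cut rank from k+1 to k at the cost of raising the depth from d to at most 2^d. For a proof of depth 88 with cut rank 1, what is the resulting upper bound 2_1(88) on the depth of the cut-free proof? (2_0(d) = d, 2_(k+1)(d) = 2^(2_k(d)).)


Each rank reduction sends depth d to at most 2^d; cut rank r needs r reductions.
2_0(88) = 88
2_1(88) = 2^88 = 309485009821345068724781056
Cut-free depth bound = 309485009821345068724781056

309485009821345068724781056


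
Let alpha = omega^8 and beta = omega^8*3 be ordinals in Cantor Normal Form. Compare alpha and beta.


Compare term by term from highest exponent:
alpha = omega^8
beta = omega^8*3
Term 1: alpha has omega^8*1, beta has omega^8*3
Result: alpha < beta

alpha < beta


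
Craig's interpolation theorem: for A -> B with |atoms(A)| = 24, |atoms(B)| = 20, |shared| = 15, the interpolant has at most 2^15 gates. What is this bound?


Shared atoms = 15
Craig interpolant size bound = 2^15
= 32768

32768


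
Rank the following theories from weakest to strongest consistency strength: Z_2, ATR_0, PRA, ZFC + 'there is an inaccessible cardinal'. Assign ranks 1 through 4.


Ordering by consistency strength:
1. PRA
2. ATR_0
3. Z_2
4. ZFC + 'there is an inaccessible cardinal'


Z_2=3, ATR_0=2, PRA=1, ZFC + 'there is an inaccessible cardinal'=4


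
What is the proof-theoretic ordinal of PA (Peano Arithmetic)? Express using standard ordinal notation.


The proof-theoretic ordinal of PA (Peano Arithmetic) is a standard result in ordinal analysis.
This ordinal is the supremum of order types of primitive recursive well-orderings
that the theory can prove to be well-ordered.
For PA (Peano Arithmetic), the proof-theoretic ordinal is epsilon_0.

epsilon_0


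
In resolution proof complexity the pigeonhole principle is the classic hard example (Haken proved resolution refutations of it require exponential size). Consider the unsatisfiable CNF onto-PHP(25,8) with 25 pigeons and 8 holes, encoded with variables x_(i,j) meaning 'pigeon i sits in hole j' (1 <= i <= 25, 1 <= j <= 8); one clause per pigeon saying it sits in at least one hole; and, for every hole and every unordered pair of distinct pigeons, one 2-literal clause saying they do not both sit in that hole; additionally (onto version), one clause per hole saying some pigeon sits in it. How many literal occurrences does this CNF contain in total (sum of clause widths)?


onto-PHP(25,8): 25 pigeons, 8 holes, 25*8 = 200 variables.
- pigeon clauses: one per pigeon -> 25 clauses of width 8 -> 200 literals
- hole clauses: 8 holes * C(25,2) = 8 * 300 -> 2400 clauses of width 2 -> 4800 literals
- onto clauses: one per hole -> 8 clauses of width 25 -> 200 literals
Total literal occurrences = 200 + 4800 + 200 = 5200

5200


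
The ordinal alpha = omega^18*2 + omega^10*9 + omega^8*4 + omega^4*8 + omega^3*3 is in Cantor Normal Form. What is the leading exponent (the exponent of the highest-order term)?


CNF: omega^18*2 + omega^10*9 + omega^8*4 + omega^4*8 + omega^3*3
The leading term is omega^18*2, which has exponent 18.

18


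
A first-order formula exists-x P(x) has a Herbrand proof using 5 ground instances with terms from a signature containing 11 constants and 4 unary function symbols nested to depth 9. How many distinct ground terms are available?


Herbrand terms by depth:
Depth 0: 11 constants
Depth 1: 44 new terms (running total: 55)
Depth 2: 176 new terms (running total: 231)
Depth 3: 704 new terms (running total: 935)
Depth 4: 2816 new terms (running total: 3751)
Depth 5: 11264 new terms (running total: 15015)
Depth 6: 45056 new terms (running total: 60071)
Depth 7: 180224 new terms (running total: 240295)
Depth 8: 720896 new terms (running total: 961191)
Depth 9: 2883584 new terms (running total: 3844775)
Total distinct ground terms = 3844775

3844775


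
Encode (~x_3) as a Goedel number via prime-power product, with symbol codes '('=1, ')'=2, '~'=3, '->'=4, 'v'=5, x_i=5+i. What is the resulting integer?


Formula: (~x_3)
Symbol codes: [1, 3, 8, 2]
Primes: [2, 3, 5, 7]
p_1^1 = 2^1 = 2
p_2^3 = 3^3 = 27
p_3^8 = 5^8 = 390625
p_4^2 = 7^2 = 49
Product = 1033593750

1033593750


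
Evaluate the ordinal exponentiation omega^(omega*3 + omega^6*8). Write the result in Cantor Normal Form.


omega^(omega*3 + omega^6*8):
In ordinal addition a term is absorbed by a following term of strictly larger exponent: 1 < 6, so omega*3 + omega^6*8 = omega^6*8.
omega raised to a CNF ordinal is a single CNF term: Result = omega^(omega^6*8)

omega^(omega^6*8)


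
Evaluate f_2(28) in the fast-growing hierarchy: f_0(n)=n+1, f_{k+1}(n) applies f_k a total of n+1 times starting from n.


f_2(28) = f_1^29(28)
f_1(m) = 2m + 1.
Iterating: f_1^k(n) = 2^k*(n+1) - 1.
f_2(28) = 2^29*(28+1) - 1 = 536870912*29 - 1 = 15569256447

15569256447


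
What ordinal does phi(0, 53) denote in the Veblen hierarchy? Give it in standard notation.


phi(0, 53):
phi(0, beta) = omega^beta by definition.
phi(0, 53) = omega^53

omega^53


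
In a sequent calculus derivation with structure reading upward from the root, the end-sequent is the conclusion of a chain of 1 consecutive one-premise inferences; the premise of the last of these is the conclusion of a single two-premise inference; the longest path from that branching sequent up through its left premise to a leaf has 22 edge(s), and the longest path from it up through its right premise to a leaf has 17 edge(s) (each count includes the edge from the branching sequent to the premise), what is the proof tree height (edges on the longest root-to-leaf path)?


Longest path through the left premise: 22 edges (measured from the branching sequent)
Longest path through the right premise: 17 edges
Height of the subtree rooted at the branching sequent: max(22, 17) = 22
The branching sequent sits 1 edges above the root (the chain of one-premise inferences), so height = 22 + 1 = 23

23


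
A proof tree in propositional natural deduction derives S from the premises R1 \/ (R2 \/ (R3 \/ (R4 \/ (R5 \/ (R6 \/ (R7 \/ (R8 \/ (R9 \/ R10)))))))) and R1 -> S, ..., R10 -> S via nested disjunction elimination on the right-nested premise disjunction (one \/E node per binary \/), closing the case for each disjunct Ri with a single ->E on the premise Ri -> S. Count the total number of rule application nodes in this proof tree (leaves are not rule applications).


The premise R1 \/ (R2 \/ (R3 \/ (R4 \/ (R5 \/ (R6 \/ (R7 \/ (R8 \/ (R9 \/ R10)))))))) contains 10 disjuncts, hence 9 binary \/ connectives.
- Each binary \/ is eliminated once: 9 \/E nodes.
- Each of the 10 cases Ri derives S by one ->E with Ri -> S: 10 ->E nodes.
Total = 9 + 10 = 19

19


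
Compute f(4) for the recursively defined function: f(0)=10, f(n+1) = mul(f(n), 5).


f(0) = 10
f(1) = mul(f(0), 5) = mul(10, 5) = 50
f(2) = mul(f(1), 5) = mul(50, 5) = 250
f(3) = mul(f(2), 5) = mul(250, 5) = 1250
f(4) = mul(f(3), 5) = mul(1250, 5) = 6250


6250


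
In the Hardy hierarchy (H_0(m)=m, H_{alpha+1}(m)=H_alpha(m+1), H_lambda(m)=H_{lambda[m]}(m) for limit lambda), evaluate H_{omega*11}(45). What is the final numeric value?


H_{omega*11}(45):
For the Hardy hierarchy, H_{omega*k}(n) = 2^k * n.
2^11 = 2048.
2048 * 45 = 92160

92160


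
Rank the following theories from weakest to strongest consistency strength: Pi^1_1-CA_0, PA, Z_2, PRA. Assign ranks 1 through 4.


Ordering by consistency strength:
1. PRA
2. PA
3. Pi^1_1-CA_0
4. Z_2


Pi^1_1-CA_0=3, PA=2, Z_2=4, PRA=1


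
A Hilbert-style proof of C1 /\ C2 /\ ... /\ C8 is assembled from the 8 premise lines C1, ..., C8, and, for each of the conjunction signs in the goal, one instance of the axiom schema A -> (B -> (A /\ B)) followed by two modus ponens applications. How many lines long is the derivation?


Conjoining 8 premises:
- 8 premise lines
- the goal has 7 conjunction signs; each costs 1 axiom instance + 2 MP = 3 lines: 3 * 7 = 21
Total = 8 + 21 = 29 lines.

29


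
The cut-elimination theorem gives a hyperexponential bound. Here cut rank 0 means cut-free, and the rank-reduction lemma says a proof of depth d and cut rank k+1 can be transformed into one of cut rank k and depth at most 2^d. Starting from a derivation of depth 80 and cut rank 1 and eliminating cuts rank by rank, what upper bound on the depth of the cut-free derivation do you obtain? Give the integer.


Each rank reduction sends depth d to at most 2^d; cut rank r needs r reductions.
2_0(80) = 80
2_1(80) = 2^80 = 1208925819614629174706176
Cut-free depth bound = 1208925819614629174706176

1208925819614629174706176


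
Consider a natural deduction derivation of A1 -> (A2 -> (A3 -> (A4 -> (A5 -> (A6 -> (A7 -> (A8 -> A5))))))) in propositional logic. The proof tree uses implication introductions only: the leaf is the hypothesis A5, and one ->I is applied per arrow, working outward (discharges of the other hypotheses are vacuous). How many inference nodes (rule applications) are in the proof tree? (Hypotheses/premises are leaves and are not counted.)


The formula has 8 arrows (->); its innermost consequent A5 is one of the antecedents,
so the proof starts from the hypothesis leaf A5 (not a rule application) and closes one arrow per ->I.
Building A1 -> (A2 -> (A3 -> (A4 -> (A5 -> (A6 -> (A7 -> (A8 -> A5))))))) therefore takes 8 nested implication introductions.
Total inference nodes = 8

8


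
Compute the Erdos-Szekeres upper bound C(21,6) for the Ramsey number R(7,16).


R(7,16) <= C(7+16-2, 7-1) = C(21, 6)
C(21, 6) = 21! / (6! * 15!)
= 54264

54264


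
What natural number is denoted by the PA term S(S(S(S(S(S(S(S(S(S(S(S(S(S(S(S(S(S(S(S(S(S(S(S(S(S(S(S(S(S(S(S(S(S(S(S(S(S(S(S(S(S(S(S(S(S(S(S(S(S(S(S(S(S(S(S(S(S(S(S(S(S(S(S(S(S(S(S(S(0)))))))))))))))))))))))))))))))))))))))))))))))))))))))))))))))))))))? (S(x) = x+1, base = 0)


Counting successors applied to 0:
69 applications of S to 0 = 69

69


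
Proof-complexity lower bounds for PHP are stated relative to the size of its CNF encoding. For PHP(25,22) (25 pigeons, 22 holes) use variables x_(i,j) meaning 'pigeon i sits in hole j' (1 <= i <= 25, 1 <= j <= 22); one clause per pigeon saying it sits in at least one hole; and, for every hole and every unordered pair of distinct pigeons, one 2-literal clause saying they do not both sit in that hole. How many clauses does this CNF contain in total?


PHP(25,22): 25 pigeons, 22 holes, 25*22 = 550 variables.
- pigeon clauses: one per pigeon -> 25 clauses
- hole clauses: 22 holes * C(25,2) = 22 * 300 -> 6600 clauses
Total clauses = 25 + 6600 = 6625

6625


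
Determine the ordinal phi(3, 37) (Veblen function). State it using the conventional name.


phi(3, 37):
phi(3, beta) = eta_beta (the beta-th eta number, fixed point of zeta).
phi(3, 37) = eta_37

eta_37


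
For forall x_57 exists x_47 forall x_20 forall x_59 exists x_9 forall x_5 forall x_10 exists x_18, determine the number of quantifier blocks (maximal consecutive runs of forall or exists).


Alternations = 5.
Blocks = alternations + 1 = 6

6


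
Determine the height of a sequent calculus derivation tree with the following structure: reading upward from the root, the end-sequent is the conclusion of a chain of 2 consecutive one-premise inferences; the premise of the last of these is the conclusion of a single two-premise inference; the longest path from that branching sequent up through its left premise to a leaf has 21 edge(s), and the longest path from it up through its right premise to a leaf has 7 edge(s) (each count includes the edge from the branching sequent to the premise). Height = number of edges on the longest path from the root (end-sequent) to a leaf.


Longest path through the left premise: 21 edges (measured from the branching sequent)
Longest path through the right premise: 7 edges
Height of the subtree rooted at the branching sequent: max(21, 7) = 21
The branching sequent sits 2 edges above the root (the chain of one-premise inferences), so height = 21 + 2 = 23

23


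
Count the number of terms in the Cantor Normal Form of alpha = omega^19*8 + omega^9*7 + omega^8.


CNF: omega^19*8 + omega^9*7 + omega^8
Count the summands separated by '+':
  term 1: omega^19*8
  term 2: omega^9*7
  term 3: omega^8
Total terms = 3

3


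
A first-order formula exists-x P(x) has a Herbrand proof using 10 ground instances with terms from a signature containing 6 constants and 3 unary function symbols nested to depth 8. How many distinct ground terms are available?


Herbrand terms by depth:
Depth 0: 6 constants
Depth 1: 18 new terms (running total: 24)
Depth 2: 54 new terms (running total: 78)
Depth 3: 162 new terms (running total: 240)
Depth 4: 486 new terms (running total: 726)
Depth 5: 1458 new terms (running total: 2184)
Depth 6: 4374 new terms (running total: 6558)
Depth 7: 13122 new terms (running total: 19680)
Depth 8: 39366 new terms (running total: 59046)
Total distinct ground terms = 59046

59046


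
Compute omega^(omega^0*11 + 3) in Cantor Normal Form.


omega^(omega^0*11 + 3):
omega^0 = 1, so the exponent is 11 + 3 = 14 (finite ordinal addition).
Result = omega^14, already a single CNF term.

omega^14


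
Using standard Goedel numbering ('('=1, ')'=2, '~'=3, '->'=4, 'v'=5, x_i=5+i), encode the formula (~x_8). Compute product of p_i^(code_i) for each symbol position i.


Formula: (~x_8)
Symbol codes: [1, 3, 13, 2]
Primes: [2, 3, 5, 7]
p_1^1 = 2^1 = 2
p_2^3 = 3^3 = 27
p_3^13 = 5^13 = 1220703125
p_4^2 = 7^2 = 49
Product = 3229980468750

3229980468750


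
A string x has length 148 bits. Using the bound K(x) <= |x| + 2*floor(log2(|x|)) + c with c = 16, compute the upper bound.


floor(log2(148)) = 7
2 * 7 = 14
K(x) <= 148 + 14 + 16 = 178

178


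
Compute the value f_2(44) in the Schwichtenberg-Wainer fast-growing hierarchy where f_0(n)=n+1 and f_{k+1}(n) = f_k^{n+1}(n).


f_2(44) = f_1^45(44)
f_1(m) = 2m + 1.
Iterating: f_1^k(n) = 2^k*(n+1) - 1.
f_2(44) = 2^45*(44+1) - 1 = 35184372088832*45 - 1 = 1583296743997439

1583296743997439


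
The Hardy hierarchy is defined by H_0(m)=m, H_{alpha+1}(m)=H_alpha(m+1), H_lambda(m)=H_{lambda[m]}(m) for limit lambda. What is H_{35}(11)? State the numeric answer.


H_35(11):
For finite ordinals k, H_k(n) = n + k (each successor step adds 1).
H_35(11) = 11 + 35 = 46

46


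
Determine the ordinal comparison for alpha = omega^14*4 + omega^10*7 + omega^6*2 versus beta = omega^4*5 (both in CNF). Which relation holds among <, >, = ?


Compare term by term from highest exponent:
alpha = omega^14*4 + omega^10*7 + omega^6*2
beta = omega^4*5
Term 1: alpha has omega^14*4, beta has omega^4*5
Term 2: alpha has omega^10*7, beta has omega^0*0
Term 3: alpha has omega^6*2, beta has omega^0*0
Result: alpha > beta

alpha > beta


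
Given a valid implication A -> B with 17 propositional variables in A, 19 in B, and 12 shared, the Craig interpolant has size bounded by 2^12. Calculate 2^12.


Shared atoms = 12
Craig interpolant size bound = 2^12
= 4096

4096


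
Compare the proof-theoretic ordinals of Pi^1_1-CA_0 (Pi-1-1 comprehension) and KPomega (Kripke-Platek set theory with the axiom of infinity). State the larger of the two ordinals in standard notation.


Proof-theoretic ordinal of Pi^1_1-CA_0 (Pi-1-1 comprehension): psi_0(Omega_omega)
Proof-theoretic ordinal of KPomega (Kripke-Platek set theory with the axiom of infinity): psi_0(epsilon_{Omega+1})
Comparing: psi_0(epsilon_{Omega+1}) < psi_0(Omega_omega).
The larger ordinal is psi_0(Omega_omega) (from Pi^1_1-CA_0 (Pi-1-1 comprehension)).

psi_0(Omega_omega)


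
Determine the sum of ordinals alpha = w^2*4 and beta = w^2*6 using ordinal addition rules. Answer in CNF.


Ordinal addition w^2*4 + w^2*6:
Both terms have the same exponent 2.
w^e*c + w^e*d = w^e*(c+d).
Result = w^2*(4+6) = w^2*10

w^2*10


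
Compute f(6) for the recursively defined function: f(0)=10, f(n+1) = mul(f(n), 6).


f(0) = 10
f(1) = mul(f(0), 6) = mul(10, 6) = 60
f(2) = mul(f(1), 6) = mul(60, 6) = 360
f(3) = mul(f(2), 6) = mul(360, 6) = 2160
f(4) = mul(f(3), 6) = mul(2160, 6) = 12960
f(5) = mul(f(4), 6) = mul(12960, 6) = 77760
f(6) = mul(f(5), 6) = mul(77760, 6) = 466560


466560


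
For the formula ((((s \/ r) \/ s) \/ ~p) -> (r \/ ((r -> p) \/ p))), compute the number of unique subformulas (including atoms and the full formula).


Formula: ((((s \/ r) \/ s) \/ ~p) -> (r \/ ((r -> p) \/ p)))
Subformulas found:
  1. s
  2. r
  3. p
  4. ~p
  5. (s \/ r)
  6. (r -> p)
  7. ((s \/ r) \/ s)
  8. ((r -> p) \/ p)
  9. (r \/ ((r -> p) \/ p))
  10. (((s \/ r) \/ s) \/ ~p)
  11. ((((s \/ r) \/ s) \/ ~p) -> (r \/ ((r -> p) \/ p)))
Total distinct subformulas = 11

11


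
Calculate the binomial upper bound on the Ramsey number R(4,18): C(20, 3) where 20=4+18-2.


R(4,18) <= C(4+18-2, 4-1) = C(20, 3)
C(20, 3) = 20! / (3! * 17!)
= 1140

1140


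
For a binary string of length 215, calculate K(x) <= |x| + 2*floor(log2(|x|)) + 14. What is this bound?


floor(log2(215)) = 7
2 * 7 = 14
K(x) <= 215 + 14 + 14 = 243

243


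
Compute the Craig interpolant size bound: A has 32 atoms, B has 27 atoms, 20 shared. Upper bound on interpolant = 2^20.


Shared atoms = 20
Craig interpolant size bound = 2^20
= 1048576

1048576


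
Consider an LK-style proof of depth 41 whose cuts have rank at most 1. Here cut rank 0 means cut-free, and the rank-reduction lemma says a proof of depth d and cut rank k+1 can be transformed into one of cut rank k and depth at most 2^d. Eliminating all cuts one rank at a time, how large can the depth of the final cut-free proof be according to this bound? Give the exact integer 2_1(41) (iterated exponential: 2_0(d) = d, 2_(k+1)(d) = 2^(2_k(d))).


Each rank reduction sends depth d to at most 2^d; cut rank r needs r reductions.
2_0(41) = 41
2_1(41) = 2^41 = 2199023255552
Cut-free depth bound = 2199023255552

2199023255552


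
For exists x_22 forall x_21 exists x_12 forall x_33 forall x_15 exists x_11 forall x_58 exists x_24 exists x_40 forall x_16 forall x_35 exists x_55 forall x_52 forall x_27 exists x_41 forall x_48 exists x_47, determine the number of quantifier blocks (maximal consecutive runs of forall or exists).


Alternations = 12.
Blocks = alternations + 1 = 13

13


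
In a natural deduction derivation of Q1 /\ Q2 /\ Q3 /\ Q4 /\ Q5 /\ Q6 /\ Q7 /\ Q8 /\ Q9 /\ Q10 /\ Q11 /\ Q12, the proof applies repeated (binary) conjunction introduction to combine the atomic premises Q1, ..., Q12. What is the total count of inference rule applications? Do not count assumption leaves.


The target conjunction has 12 conjuncts, i.e. 11 binary /\ connectives.
Each conjunction-intro joins two pieces, so 12 atoms require 12-1 = 11 applications.
Total inference nodes = 11

11


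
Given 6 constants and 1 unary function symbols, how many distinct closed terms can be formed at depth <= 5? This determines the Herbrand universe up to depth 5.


Herbrand terms by depth:
Depth 0: 6 constants
Depth 1: 6 new terms (running total: 12)
Depth 2: 6 new terms (running total: 18)
Depth 3: 6 new terms (running total: 24)
Depth 4: 6 new terms (running total: 30)
Depth 5: 6 new terms (running total: 36)
Total distinct ground terms = 36

36


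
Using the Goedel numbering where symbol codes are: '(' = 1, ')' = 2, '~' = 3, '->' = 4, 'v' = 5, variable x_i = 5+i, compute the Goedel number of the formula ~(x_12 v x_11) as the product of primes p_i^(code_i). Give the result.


Formula: ~(x_12 v x_11)
Symbol codes: [3, 1, 17, 5, 16, 2]
Primes: [2, 3, 5, 7, 11, 13]
p_1^3 = 2^3 = 8
p_2^1 = 3^1 = 3
p_3^17 = 5^17 = 762939453125
p_4^5 = 7^5 = 16807
p_5^16 = 11^16 = 45949729863572161
p_6^2 = 13^2 = 169
Product = 2389797941145312842608575439453125000

2389797941145312842608575439453125000


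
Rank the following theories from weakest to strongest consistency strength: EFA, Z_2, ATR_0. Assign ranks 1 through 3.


Ordering by consistency strength:
1. EFA
2. ATR_0
3. Z_2


EFA=1, Z_2=3, ATR_0=2


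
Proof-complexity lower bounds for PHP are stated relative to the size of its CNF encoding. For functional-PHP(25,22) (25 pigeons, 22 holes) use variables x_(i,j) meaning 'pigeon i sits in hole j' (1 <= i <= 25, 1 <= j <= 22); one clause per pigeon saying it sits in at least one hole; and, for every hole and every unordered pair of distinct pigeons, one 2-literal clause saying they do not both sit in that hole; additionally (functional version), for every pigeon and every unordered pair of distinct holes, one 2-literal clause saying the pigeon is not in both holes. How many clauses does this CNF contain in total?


functional-PHP(25,22): 25 pigeons, 22 holes, 25*22 = 550 variables.
- pigeon clauses: one per pigeon -> 25 clauses
- hole clauses: 22 holes * C(25,2) = 22 * 300 -> 6600 clauses
- functional clauses: 25 pigeons * C(22,2) = 25 * 231 -> 5775 clauses
Total clauses = 25 + 6600 + 5775 = 12400

12400


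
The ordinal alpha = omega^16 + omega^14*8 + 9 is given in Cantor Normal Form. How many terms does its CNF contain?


CNF: omega^16 + omega^14*8 + 9
Count the summands separated by '+':
  term 1: omega^16
  term 2: omega^14*8
  term 3: 9
Total terms = 3

3


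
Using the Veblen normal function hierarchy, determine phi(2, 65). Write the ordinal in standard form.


phi(2, 65):
phi(2, beta) = zeta_beta (the beta-th zeta number, fixed point of epsilon).
phi(2, 65) = zeta_65

zeta_65


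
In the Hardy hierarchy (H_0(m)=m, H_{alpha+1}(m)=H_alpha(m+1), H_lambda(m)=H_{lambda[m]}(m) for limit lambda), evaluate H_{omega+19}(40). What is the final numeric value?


H_{omega+19}(40):
Unwind the 19 successor steps: H_{omega+19}(40) = H_omega(40+19) = H_omega(59).
H_omega(m) = H_m(m) = m + m = 2m.
Result = 2 * 59 = 118

118


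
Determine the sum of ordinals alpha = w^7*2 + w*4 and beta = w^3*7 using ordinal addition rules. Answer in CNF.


Ordinal addition (w^7*2 + w*4) + w^3*7:
alpha's leading term has exponent 7 > beta's exponent 3, so it survives.
alpha's tail term has exponent 1 < beta's exponent 3, so it is absorbed by beta.
In ordinal addition, any term followed by a strictly larger-exponent term is absorbed.
Result = w^7*2 + w^3*7

w^7*2 + w^3*7


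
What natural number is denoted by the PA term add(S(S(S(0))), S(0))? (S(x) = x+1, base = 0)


add(S^3(0), S^1(0)):
S^3(0) = 3
S^1(0) = 1
3 + 1 = 4

4


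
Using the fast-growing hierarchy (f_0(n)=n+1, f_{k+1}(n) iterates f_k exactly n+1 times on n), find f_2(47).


f_2(47) = f_1^48(47)
f_1(m) = 2m + 1.
Iterating: f_1^k(n) = 2^k*(n+1) - 1.
f_2(47) = 2^48*(47+1) - 1 = 281474976710656*48 - 1 = 13510798882111487

13510798882111487


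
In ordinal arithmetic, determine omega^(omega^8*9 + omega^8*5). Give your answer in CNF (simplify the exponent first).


omega^(omega^8*9 + omega^8*5):
Both terms of the exponent have the same exponent 8, so they merge: omega^8*9 + omega^8*5 = omega^8*(9+5) = omega^8*14.
omega raised to a CNF ordinal is a single CNF term: Result = omega^(omega^8*14)

omega^(omega^8*14)


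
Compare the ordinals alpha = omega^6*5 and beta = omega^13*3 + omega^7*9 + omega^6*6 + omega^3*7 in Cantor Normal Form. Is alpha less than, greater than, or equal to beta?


Compare term by term from highest exponent:
alpha = omega^6*5
beta = omega^13*3 + omega^7*9 + omega^6*6 + omega^3*7
Term 1: alpha has omega^6*5, beta has omega^13*3
Term 2: alpha has omega^0*0, beta has omega^7*9
Term 3: alpha has omega^0*0, beta has omega^6*6
Term 4: alpha has omega^0*0, beta has omega^3*7
Result: alpha < beta

alpha < beta


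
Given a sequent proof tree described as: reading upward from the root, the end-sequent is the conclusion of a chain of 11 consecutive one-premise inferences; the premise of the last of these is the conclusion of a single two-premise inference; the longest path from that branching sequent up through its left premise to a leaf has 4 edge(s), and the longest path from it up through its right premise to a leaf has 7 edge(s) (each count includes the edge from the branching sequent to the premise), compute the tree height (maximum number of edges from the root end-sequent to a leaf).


Longest path through the left premise: 4 edges (measured from the branching sequent)
Longest path through the right premise: 7 edges
Height of the subtree rooted at the branching sequent: max(4, 7) = 7
The branching sequent sits 11 edges above the root (the chain of one-premise inferences), so height = 7 + 11 = 18

18


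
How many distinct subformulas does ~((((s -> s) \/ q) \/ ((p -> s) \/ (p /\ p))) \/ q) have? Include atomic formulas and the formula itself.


Formula: ~((((s -> s) \/ q) \/ ((p -> s) \/ (p /\ p))) \/ q)
Subformulas found:
  1. q
  2. s
  3. p
  4. (p -> s)
  5. (p /\ p)
  6. (s -> s)
  7. ((s -> s) \/ q)
  8. ((p -> s) \/ (p /\ p))
  9. (((s -> s) \/ q) \/ ((p -> s) \/ (p /\ p)))
  10. ((((s -> s) \/ q) \/ ((p -> s) \/ (p /\ p))) \/ q)
  11. ~((((s -> s) \/ q) \/ ((p -> s) \/ (p /\ p))) \/ q)
Total distinct subformulas = 11

11


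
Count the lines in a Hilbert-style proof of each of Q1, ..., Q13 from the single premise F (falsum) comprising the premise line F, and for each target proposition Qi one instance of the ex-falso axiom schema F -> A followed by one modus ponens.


Ex falso, line by line:
- 1 premise line (F)
- 13 targets, each needing 1 axiom instance (F -> Qi) + 1 MP = 2 lines: 2 * 13 = 26
Total = 1 + 26 = 27 lines.

27


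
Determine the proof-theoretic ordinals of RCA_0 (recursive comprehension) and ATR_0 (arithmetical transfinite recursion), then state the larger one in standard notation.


Proof-theoretic ordinal of RCA_0 (recursive comprehension): omega^omega
Proof-theoretic ordinal of ATR_0 (arithmetical transfinite recursion): Gamma_0
Comparing: omega^omega < Gamma_0.
The larger ordinal is Gamma_0 (from ATR_0 (arithmetical transfinite recursion)).

Gamma_0


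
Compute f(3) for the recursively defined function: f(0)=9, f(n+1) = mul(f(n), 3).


f(0) = 9
f(1) = mul(f(0), 3) = mul(9, 3) = 27
f(2) = mul(f(1), 3) = mul(27, 3) = 81
f(3) = mul(f(2), 3) = mul(81, 3) = 243


243


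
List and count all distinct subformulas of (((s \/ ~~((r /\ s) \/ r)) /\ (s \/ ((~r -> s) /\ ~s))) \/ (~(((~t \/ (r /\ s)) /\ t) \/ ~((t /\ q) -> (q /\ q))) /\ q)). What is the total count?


Formula: (((s \/ ~~((r /\ s) \/ r)) /\ (s \/ ((~r -> s) /\ ~s))) \/ (~(((~t \/ (r /\ s)) /\ t) \/ ~((t /\ q) -> (q /\ q))) /\ q))
Subformulas found:
  1. r
  2. q
  3. s
  4. t
  5. ~t
  6. ~r
  7. ~s
  8. (q /\ q)
  9. (r /\ s)
  10. (t /\ q)
  11. (~r -> s)
  12. ((r /\ s) \/ r)
  13. ~((r /\ s) \/ r)
  14. (~t \/ (r /\ s))
  15. ~~((r /\ s) \/ r)
  16. ((~r -> s) /\ ~s)
  17. ((t /\ q) -> (q /\ q))
  18. ~((t /\ q) -> (q /\ q))
  19. ((~t \/ (r /\ s)) /\ t)
  20. (s \/ ((~r -> s) /\ ~s))
  21. (s \/ ~~((r /\ s) \/ r))
  22. (((~t \/ (r /\ s)) /\ t) \/ ~((t /\ q) -> (q /\ q)))
  23. ~(((~t \/ (r /\ s)) /\ t) \/ ~((t /\ q) -> (q /\ q)))
  24. ((s \/ ~~((r /\ s) \/ r)) /\ (s \/ ((~r -> s) /\ ~s)))
  25. (~(((~t \/ (r /\ s)) /\ t) \/ ~((t /\ q) -> (q /\ q))) /\ q)
  26. (((s \/ ~~((r /\ s) \/ r)) /\ (s \/ ((~r -> s) /\ ~s))) \/ (~(((~t \/ (r /\ s)) /\ t) \/ ~((t /\ q) -> (q /\ q))) /\ q))
Total distinct subformulas = 26

26


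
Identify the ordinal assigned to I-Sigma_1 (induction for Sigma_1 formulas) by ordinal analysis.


The proof-theoretic ordinal of I-Sigma_1 (induction for Sigma_1 formulas) is a standard result in ordinal analysis.
This ordinal is the supremum of order types of primitive recursive well-orderings
that the theory can prove to be well-ordered.
For I-Sigma_1 (induction for Sigma_1 formulas), the proof-theoretic ordinal is omega^omega.

omega^omega


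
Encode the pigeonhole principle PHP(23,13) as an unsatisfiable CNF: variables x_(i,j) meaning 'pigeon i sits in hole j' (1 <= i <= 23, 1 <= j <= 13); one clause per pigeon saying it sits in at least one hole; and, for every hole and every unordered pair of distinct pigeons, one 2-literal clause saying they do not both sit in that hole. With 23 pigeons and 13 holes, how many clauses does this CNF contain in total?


PHP(23,13): 23 pigeons, 13 holes, 23*13 = 299 variables.
- pigeon clauses: one per pigeon -> 23 clauses
- hole clauses: 13 holes * C(23,2) = 13 * 253 -> 3289 clauses
Total clauses = 23 + 3289 = 3312

3312


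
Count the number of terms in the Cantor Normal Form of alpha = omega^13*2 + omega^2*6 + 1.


CNF: omega^13*2 + omega^2*6 + 1
Count the summands separated by '+':
  term 1: omega^13*2
  term 2: omega^2*6
  term 3: 1
Total terms = 3

3


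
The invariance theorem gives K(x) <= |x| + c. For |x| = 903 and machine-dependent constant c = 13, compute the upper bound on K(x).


K(x) <= |x| + c = 903 + 13 = 916

916


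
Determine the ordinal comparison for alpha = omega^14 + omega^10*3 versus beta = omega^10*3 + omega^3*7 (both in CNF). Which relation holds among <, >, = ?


Compare term by term from highest exponent:
alpha = omega^14 + omega^10*3
beta = omega^10*3 + omega^3*7
Term 1: alpha has omega^14*1, beta has omega^10*3
Term 2: alpha has omega^10*3, beta has omega^3*7
Result: alpha > beta

alpha > beta


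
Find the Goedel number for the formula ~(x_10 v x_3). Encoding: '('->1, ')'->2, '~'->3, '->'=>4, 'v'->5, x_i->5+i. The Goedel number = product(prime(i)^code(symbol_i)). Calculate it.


Formula: ~(x_10 v x_3)
Symbol codes: [3, 1, 15, 5, 8, 2]
Primes: [2, 3, 5, 7, 11, 13]
p_1^3 = 2^3 = 8
p_2^1 = 3^1 = 3
p_3^15 = 5^15 = 30517578125
p_4^5 = 7^5 = 16807
p_5^8 = 11^8 = 214358881
p_6^2 = 13^2 = 169
Product = 445943350701725830078125000

445943350701725830078125000


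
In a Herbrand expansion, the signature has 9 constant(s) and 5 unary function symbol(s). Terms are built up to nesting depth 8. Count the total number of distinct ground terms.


Herbrand terms by depth:
Depth 0: 9 constants
Depth 1: 45 new terms (running total: 54)
Depth 2: 225 new terms (running total: 279)
Depth 3: 1125 new terms (running total: 1404)
Depth 4: 5625 new terms (running total: 7029)
Depth 5: 28125 new terms (running total: 35154)
Depth 6: 140625 new terms (running total: 175779)
Depth 7: 703125 new terms (running total: 878904)
Depth 8: 3515625 new terms (running total: 4394529)
Total distinct ground terms = 4394529

4394529


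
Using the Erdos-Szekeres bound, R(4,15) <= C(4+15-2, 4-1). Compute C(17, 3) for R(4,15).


R(4,15) <= C(4+15-2, 4-1) = C(17, 3)
C(17, 3) = 17! / (3! * 14!)
= 680

680


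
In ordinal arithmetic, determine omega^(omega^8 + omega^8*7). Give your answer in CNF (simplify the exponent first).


omega^(omega^8 + omega^8*7):
Both terms of the exponent have the same exponent 8, so they merge: omega^8 + omega^8*7 = omega^8*(1+7) = omega^8*8.
omega raised to a CNF ordinal is a single CNF term: Result = omega^(omega^8*8)

omega^(omega^8*8)


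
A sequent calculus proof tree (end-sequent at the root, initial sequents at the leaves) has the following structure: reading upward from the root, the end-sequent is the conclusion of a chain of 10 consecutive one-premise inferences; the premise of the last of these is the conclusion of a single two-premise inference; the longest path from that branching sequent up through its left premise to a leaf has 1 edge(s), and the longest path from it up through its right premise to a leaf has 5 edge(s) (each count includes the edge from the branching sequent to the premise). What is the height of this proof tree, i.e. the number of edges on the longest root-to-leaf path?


Longest path through the left premise: 1 edges (measured from the branching sequent)
Longest path through the right premise: 5 edges
Height of the subtree rooted at the branching sequent: max(1, 5) = 5
The branching sequent sits 10 edges above the root (the chain of one-premise inferences), so height = 5 + 10 = 15

15


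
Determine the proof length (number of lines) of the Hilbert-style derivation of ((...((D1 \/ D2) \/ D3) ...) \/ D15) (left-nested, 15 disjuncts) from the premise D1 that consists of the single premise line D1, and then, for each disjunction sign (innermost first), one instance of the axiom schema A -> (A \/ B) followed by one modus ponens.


Building the left-nested 15-ary disjunction from D1:
- 1 premise line (D1)
- 15 disjuncts means 14 disjunction signs; each needs 1 axiom instance + 1 MP = 2 lines: 2 * 14 = 28
Total = 1 + 28 = 29 lines.

29


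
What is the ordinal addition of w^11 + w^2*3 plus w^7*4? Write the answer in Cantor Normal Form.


Ordinal addition (w^11 + w^2*3) + w^7*4:
alpha's leading term has exponent 11 > beta's exponent 7, so it survives.
alpha's tail term has exponent 2 < beta's exponent 7, so it is absorbed by beta.
In ordinal addition, any term followed by a strictly larger-exponent term is absorbed.
Result = w^11 + w^7*4

w^11 + w^7*4


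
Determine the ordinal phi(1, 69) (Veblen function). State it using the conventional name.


phi(1, 69):
phi(1, beta) = epsilon_beta (the beta-th epsilon number).
phi(1, 69) = epsilon_69

epsilon_69


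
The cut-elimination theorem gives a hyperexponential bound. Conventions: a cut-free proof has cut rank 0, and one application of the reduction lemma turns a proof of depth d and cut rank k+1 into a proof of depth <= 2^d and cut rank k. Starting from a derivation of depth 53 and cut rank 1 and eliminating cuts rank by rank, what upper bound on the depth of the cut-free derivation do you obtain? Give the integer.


Each rank reduction sends depth d to at most 2^d; cut rank r needs r reductions.
2_0(53) = 53
2_1(53) = 2^53 = 9007199254740992
Cut-free depth bound = 9007199254740992

9007199254740992


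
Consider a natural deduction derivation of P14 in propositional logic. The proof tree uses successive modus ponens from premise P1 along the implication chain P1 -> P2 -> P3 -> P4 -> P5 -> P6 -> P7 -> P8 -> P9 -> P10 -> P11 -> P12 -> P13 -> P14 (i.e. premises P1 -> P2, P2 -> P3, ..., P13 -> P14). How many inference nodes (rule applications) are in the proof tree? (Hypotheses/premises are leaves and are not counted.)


We have a chain: P1 -> P2 -> P3 -> P4 -> P5 -> P6 -> P7 -> P8 -> P9 -> P10 -> P11 -> P12 -> P13 -> P14.
Each modus ponens application produces the next variable.
The chain has 14 propositions, so 14-1 = 13 modus ponens steps.
Total inference nodes = 13

13


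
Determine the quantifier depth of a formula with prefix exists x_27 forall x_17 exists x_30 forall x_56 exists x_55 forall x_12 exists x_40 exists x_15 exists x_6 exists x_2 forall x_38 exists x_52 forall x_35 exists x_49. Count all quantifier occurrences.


Quantifier prefix has 14 quantifier symbols.
Quantifier depth = 14

14


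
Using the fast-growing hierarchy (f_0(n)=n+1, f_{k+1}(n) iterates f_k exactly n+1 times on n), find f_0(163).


f_0(163) = 163 + 1 = 164

164


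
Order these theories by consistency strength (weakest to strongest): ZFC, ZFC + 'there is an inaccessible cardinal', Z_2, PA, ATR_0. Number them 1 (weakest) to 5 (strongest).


Ordering by consistency strength:
1. PA
2. ATR_0
3. Z_2
4. ZFC
5. ZFC + 'there is an inaccessible cardinal'


ZFC=4, ZFC + 'there is an inaccessible cardinal'=5, Z_2=3, PA=1, ATR_0=2


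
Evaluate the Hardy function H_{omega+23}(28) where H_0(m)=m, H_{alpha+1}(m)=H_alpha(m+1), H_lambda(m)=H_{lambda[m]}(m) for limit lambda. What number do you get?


H_{omega+23}(28):
Unwind the 23 successor steps: H_{omega+23}(28) = H_omega(28+23) = H_omega(51).
H_omega(m) = H_m(m) = m + m = 2m.
Result = 2 * 51 = 102

102


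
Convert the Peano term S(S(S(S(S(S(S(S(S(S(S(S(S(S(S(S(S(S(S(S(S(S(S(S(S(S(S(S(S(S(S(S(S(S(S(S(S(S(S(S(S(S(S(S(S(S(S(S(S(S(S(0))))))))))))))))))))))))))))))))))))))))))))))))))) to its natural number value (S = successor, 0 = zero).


Counting successors applied to 0:
51 applications of S to 0 = 51

51


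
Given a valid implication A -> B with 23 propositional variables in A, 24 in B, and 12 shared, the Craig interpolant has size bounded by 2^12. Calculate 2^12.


Shared atoms = 12
Craig interpolant size bound = 2^12
= 4096

4096


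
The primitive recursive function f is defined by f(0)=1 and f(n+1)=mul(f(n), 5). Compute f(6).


f(0) = 1
f(1) = mul(f(0), 5) = mul(1, 5) = 5
f(2) = mul(f(1), 5) = mul(5, 5) = 25
f(3) = mul(f(2), 5) = mul(25, 5) = 125
f(4) = mul(f(3), 5) = mul(125, 5) = 625
f(5) = mul(f(4), 5) = mul(625, 5) = 3125
f(6) = mul(f(5), 5) = mul(3125, 5) = 15625


15625


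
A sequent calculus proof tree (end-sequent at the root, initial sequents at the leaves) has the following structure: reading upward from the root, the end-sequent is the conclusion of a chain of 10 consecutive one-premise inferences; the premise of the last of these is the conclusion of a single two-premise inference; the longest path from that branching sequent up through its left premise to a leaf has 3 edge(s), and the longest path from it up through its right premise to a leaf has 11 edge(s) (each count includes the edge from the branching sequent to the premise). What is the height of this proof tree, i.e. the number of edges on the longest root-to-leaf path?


Longest path through the left premise: 3 edges (measured from the branching sequent)
Longest path through the right premise: 11 edges
Height of the subtree rooted at the branching sequent: max(3, 11) = 11
The branching sequent sits 10 edges above the root (the chain of one-premise inferences), so height = 11 + 10 = 21

21


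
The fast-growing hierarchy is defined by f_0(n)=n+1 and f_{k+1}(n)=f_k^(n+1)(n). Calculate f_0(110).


f_0(110) = 110 + 1 = 111

111


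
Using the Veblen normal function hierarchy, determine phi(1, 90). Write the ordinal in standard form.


phi(1, 90):
phi(1, beta) = epsilon_beta (the beta-th epsilon number).
phi(1, 90) = epsilon_90

epsilon_90
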